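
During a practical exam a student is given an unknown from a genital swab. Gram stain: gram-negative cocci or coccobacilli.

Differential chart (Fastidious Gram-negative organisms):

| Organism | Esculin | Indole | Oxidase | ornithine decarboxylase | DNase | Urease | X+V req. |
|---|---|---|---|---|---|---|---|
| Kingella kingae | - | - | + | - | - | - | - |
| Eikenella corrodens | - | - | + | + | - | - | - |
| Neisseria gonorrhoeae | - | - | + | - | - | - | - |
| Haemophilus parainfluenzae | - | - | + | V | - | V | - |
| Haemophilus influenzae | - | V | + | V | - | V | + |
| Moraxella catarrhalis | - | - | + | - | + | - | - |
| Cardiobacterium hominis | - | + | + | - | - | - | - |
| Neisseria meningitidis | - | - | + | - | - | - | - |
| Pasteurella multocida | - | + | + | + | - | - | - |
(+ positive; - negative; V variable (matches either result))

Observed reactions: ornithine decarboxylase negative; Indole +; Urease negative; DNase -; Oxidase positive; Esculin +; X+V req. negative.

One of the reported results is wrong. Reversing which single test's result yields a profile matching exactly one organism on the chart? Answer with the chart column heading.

As reported, no row in the chart matches all 7 reactions.
Reversing Oxidase → still no organism matches.
Reversing ornithine decarboxylase → still no organism matches.
Reversing Urease → still no organism matches.
Reversing Indole → still no organism matches.
Reversing Esculin (to -) → unique match: Cardiobacterium hominis.
Reversing X+V req. → still no organism matches.
Reversing DNase → still no organism matches.

Esculin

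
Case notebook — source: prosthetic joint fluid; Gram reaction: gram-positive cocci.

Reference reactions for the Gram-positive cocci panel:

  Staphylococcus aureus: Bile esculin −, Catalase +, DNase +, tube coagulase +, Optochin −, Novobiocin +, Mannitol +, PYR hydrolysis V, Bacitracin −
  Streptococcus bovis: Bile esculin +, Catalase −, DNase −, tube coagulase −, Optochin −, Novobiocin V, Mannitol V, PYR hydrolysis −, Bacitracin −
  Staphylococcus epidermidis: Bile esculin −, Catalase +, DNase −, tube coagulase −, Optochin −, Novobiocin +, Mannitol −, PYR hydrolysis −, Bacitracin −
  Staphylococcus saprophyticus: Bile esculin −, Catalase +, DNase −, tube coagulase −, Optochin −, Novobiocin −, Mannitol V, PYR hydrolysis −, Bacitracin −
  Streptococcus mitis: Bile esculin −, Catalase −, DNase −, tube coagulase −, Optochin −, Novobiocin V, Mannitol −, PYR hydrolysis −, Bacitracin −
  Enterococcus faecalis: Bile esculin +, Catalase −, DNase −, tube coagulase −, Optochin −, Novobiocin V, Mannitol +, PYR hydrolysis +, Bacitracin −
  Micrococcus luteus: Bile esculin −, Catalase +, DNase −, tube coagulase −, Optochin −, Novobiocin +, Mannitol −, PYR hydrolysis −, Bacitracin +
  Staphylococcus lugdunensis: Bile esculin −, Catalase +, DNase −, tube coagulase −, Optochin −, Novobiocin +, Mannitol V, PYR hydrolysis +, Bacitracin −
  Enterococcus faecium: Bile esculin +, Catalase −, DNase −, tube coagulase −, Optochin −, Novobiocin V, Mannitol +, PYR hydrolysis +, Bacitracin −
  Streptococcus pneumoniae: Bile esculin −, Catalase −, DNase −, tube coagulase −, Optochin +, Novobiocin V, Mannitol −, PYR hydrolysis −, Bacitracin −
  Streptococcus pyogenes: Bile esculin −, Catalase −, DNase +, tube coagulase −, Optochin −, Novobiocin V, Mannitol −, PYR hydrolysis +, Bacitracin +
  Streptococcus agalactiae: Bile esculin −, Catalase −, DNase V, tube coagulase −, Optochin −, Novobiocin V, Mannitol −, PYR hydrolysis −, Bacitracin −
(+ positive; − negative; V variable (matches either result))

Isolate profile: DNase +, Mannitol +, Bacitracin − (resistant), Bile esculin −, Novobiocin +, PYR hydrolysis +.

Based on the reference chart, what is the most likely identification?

PYR hydrolysis +: excludes 7 organisms — 5 left.
DNase +: excludes Enterococcus faecalis, Staphylococcus lugdunensis, Enterococcus faecium — 2 left.
Bile esculin −: all 2 remaining candidates are consistent.
Novobiocin +: all 2 remaining candidates are consistent.
Bacitracin −: excludes Streptococcus pyogenes — 1 left.
Mannitol +: the one remaining candidate is consistent.

Staphylococcus aureus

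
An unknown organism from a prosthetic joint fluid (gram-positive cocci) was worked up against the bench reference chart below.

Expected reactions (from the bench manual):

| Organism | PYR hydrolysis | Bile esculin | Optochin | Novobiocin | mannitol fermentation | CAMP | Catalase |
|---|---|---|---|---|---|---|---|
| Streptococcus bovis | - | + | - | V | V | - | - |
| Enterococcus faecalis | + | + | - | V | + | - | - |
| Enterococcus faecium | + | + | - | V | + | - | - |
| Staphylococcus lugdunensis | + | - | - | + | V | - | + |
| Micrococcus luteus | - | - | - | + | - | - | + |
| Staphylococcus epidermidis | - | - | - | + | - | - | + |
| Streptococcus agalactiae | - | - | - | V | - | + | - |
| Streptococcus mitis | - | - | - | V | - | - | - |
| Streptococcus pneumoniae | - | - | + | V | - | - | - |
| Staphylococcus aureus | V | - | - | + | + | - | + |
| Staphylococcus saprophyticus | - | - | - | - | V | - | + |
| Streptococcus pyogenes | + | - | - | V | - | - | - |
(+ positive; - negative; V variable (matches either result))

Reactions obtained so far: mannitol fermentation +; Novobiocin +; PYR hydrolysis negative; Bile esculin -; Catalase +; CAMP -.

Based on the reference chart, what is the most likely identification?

Staphylococcus aureus

Novobiocin +: excludes Staphylococcus saprophyticus — 11 left.
mannitol fermentation +: excludes 6 organisms — 5 left.
Catalase +: excludes Streptococcus bovis, Enterococcus faecalis, Enterococcus faecium — 2 left.
PYR hydrolysis -: excludes Staphylococcus lugdunensis — 1 left.
Bile esculin -: the one remaining candidate is consistent.
CAMP -: the one remaining candidate is consistent.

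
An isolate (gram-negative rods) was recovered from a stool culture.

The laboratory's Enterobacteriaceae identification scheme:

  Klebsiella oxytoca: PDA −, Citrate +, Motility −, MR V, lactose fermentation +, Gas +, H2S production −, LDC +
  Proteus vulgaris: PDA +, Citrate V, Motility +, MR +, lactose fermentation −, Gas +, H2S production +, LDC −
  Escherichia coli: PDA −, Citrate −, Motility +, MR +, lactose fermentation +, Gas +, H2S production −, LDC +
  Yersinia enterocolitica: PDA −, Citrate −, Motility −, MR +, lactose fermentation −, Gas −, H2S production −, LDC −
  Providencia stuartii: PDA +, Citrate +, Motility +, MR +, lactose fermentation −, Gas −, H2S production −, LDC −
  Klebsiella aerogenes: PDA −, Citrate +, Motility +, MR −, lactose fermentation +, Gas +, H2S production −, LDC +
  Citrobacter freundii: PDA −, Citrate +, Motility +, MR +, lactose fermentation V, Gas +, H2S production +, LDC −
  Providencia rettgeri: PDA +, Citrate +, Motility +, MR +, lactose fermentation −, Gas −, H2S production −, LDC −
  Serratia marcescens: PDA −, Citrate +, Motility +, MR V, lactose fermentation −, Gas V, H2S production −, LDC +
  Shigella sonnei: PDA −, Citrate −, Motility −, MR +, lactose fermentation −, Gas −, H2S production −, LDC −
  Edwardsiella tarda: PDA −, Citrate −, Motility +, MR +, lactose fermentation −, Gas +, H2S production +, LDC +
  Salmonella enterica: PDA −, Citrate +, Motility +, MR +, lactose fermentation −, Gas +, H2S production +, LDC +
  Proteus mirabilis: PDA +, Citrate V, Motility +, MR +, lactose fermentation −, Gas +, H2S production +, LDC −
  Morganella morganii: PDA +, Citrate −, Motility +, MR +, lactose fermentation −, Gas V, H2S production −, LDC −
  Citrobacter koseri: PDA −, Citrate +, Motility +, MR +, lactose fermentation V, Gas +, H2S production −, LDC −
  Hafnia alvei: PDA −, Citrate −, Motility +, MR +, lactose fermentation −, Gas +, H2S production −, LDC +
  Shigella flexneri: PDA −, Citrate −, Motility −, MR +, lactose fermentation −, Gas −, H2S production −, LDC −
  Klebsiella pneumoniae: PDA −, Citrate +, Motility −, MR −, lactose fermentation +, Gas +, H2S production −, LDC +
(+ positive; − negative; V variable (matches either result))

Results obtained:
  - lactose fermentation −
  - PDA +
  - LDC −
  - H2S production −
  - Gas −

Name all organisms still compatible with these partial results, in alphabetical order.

Morganella morganii, Providencia rettgeri, Providencia stuartii

lactose fermentation −: excludes Klebsiella oxytoca, Escherichia coli, Klebsiella aerogenes, Klebsiella pneumoniae — 14 left.
H2S production −: excludes 5 organisms — 9 left.
Gas −: excludes Citrobacter koseri, Hafnia alvei — 7 left.
LDC −: excludes Serratia marcescens — 6 left.
PDA +: excludes Yersinia enterocolitica, Shigella sonnei, Shigella flexneri — 3 left.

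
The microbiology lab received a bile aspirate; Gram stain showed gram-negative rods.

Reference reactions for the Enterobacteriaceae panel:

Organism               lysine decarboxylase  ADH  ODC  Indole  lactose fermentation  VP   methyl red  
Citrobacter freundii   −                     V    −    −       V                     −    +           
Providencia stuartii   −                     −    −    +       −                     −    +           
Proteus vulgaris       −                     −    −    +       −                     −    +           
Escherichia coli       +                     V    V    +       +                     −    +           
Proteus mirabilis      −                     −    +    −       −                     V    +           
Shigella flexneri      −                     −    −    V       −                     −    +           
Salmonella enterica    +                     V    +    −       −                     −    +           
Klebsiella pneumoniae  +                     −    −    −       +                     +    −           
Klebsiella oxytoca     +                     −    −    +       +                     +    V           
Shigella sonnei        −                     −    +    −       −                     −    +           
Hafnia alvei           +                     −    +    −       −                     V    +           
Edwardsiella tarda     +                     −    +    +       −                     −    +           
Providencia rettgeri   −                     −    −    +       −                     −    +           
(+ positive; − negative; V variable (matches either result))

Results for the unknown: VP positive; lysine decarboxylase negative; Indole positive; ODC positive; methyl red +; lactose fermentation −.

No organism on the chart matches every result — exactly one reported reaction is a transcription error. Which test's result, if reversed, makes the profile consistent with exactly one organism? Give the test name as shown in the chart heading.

As reported, no row in the chart matches all 6 reactions.
Reversing lactose fermentation → still no organism matches.
Reversing methyl red → still no organism matches.
Reversing VP → still no organism matches.
Reversing ODC → still no organism matches.
Reversing lysine decarboxylase → still no organism matches.
Reversing Indole (to −) → unique match: Proteus mirabilis.

Indole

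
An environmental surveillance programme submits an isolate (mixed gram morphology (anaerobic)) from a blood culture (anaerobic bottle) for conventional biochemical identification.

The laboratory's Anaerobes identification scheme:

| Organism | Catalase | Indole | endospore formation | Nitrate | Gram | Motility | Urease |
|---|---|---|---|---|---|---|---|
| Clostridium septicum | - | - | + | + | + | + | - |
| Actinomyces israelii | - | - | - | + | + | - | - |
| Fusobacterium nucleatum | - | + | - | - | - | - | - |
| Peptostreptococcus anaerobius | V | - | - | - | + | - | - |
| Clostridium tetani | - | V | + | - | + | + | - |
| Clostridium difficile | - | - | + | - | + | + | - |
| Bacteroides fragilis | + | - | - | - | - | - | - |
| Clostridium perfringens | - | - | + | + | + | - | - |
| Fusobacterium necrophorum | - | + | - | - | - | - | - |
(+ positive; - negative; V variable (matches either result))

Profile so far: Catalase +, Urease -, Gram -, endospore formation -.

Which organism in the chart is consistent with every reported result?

Bacteroides fragilis

Urease -: all 9 remaining candidates are consistent.
Catalase +: excludes 7 organisms — 2 left.
Gram -: excludes Peptostreptococcus anaerobius — 1 left.
endospore formation -: the one remaining candidate is consistent.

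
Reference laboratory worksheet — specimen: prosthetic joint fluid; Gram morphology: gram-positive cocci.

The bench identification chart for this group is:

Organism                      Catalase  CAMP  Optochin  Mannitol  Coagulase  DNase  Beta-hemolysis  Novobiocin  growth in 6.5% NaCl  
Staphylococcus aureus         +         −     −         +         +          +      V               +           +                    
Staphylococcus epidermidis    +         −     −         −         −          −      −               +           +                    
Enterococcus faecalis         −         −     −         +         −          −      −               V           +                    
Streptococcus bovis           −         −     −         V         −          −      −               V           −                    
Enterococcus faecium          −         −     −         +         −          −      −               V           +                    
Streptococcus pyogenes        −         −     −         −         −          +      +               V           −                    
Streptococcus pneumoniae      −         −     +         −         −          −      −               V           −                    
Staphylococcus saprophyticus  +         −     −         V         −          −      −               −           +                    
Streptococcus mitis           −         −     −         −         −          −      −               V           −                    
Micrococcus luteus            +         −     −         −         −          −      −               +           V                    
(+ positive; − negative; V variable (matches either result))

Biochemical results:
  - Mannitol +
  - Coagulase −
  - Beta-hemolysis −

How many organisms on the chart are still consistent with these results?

4

Mannitol +: excludes 5 organisms — 5 left.
Coagulase −: excludes Staphylococcus aureus — 4 left.
Beta-hemolysis −: all 4 remaining candidates are consistent.
Still consistent: Enterococcus faecalis, Enterococcus faecium, Staphylococcus saprophyticus, Streptococcus bovis.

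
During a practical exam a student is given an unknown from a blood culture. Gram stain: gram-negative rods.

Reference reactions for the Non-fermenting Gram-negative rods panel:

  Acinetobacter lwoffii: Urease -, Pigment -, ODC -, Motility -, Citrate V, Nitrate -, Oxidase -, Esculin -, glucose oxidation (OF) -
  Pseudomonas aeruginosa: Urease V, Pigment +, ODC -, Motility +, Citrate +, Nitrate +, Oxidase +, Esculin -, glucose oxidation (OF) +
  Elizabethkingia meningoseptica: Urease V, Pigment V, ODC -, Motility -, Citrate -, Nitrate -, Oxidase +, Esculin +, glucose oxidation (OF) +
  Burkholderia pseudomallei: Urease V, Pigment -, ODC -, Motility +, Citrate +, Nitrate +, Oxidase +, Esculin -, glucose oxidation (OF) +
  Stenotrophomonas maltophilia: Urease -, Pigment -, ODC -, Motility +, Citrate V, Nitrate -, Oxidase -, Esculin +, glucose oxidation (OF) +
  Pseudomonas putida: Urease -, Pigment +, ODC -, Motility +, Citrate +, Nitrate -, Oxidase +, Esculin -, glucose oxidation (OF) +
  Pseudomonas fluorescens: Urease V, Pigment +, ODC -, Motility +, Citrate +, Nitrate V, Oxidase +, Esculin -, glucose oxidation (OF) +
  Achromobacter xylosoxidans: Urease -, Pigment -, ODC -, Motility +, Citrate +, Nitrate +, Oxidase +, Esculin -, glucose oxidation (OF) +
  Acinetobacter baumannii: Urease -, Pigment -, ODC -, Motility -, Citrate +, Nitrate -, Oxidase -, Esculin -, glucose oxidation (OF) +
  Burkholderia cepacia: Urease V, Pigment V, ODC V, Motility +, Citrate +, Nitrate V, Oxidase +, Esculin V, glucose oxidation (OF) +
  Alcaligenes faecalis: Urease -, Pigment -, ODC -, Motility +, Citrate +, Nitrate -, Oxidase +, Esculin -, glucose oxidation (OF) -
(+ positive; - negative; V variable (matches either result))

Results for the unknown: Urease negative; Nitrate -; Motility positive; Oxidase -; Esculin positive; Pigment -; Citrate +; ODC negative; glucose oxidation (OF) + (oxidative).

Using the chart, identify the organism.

Nitrate -: excludes Pseudomonas aeruginosa, Burkholderia pseudomallei, Achromobacter xylosoxidans — 8 left.
glucose oxidation (OF) +: excludes Acinetobacter lwoffii, Alcaligenes faecalis — 6 left.
Citrate +: excludes Elizabethkingia meningoseptica — 5 left.
Pigment -: excludes Pseudomonas putida, Pseudomonas fluorescens — 3 left.
Esculin +: excludes Acinetobacter baumannii — 2 left.
ODC -: all 2 remaining candidates are consistent.
Urease -: all 2 remaining candidates are consistent.
Oxidase -: excludes Burkholderia cepacia — 1 left.
Motility +: the one remaining candidate is consistent.

Stenotrophomonas maltophilia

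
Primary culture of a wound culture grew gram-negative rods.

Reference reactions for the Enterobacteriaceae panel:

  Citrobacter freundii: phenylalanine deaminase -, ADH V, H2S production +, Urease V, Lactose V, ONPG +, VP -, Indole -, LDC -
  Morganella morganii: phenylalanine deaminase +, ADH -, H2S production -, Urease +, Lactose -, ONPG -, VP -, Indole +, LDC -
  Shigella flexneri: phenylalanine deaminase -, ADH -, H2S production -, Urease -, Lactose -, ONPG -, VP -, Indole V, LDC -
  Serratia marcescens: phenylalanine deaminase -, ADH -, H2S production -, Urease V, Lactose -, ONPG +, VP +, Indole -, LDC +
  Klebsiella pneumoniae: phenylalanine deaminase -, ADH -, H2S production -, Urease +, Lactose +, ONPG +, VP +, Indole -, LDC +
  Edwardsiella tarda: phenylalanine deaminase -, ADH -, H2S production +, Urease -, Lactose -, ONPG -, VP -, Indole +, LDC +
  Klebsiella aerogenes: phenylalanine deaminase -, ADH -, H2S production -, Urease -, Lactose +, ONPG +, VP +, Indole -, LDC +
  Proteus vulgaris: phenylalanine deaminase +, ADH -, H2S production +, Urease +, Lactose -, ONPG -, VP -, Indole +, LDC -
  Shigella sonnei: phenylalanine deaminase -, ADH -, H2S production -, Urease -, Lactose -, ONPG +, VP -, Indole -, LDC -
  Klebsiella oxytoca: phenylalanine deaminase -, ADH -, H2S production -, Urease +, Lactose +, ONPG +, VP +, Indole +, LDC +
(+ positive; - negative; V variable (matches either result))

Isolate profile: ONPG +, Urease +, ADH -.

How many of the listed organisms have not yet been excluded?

Urease +: excludes Shigella flexneri, Edwardsiella tarda, Klebsiella aerogenes, Shigella sonnei — 6 left.
ADH -: all 6 remaining candidates are consistent.
ONPG +: excludes Morganella morganii, Proteus vulgaris — 4 left.
Still consistent: Citrobacter freundii, Klebsiella oxytoca, Klebsiella pneumoniae, Serratia marcescens.

4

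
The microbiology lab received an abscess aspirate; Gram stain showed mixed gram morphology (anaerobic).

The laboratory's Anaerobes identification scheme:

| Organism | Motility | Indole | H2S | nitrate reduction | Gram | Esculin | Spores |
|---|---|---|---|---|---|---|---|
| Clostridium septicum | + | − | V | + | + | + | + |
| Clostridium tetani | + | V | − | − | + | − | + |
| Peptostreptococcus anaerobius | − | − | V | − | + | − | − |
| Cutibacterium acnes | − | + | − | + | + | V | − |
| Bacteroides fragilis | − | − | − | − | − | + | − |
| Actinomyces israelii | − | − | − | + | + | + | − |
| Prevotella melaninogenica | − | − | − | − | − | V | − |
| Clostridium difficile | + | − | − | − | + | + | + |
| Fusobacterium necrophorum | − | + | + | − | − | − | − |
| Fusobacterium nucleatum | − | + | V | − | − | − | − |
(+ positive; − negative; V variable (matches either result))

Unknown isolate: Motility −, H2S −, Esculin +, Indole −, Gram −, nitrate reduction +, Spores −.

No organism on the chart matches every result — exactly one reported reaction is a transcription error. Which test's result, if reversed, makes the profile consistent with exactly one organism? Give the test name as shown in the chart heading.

Gram

As reported, no row in the chart matches all 7 reactions.
Reversing Indole → still no organism matches.
Reversing Spores → still no organism matches.
Reversing H2S → still no organism matches.
Reversing Gram (to +) → unique match: Actinomyces israelii.
Reversing Motility → still no organism matches.
Reversing nitrate reduction → 2 organisms match (not unique).
Reversing Esculin → still no organism matches.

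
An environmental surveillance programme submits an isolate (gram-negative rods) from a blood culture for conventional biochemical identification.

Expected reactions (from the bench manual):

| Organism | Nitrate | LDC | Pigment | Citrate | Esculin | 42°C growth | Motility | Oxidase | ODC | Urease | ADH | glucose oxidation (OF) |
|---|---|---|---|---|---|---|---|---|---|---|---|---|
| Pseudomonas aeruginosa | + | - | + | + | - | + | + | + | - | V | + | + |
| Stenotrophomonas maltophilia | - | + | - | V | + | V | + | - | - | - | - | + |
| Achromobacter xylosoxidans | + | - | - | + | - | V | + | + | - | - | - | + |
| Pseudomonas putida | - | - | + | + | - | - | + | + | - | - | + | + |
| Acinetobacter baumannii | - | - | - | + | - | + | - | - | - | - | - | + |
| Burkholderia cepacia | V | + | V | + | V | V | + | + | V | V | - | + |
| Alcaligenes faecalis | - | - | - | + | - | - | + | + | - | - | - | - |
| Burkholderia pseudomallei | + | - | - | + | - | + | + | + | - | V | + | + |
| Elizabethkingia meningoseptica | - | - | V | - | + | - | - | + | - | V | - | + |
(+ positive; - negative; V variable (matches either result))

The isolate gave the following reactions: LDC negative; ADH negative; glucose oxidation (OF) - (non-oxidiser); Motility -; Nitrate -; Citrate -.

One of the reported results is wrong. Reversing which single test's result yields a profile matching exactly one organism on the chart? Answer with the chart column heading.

As reported, no row in the chart matches all 6 reactions.
Reversing Citrate → still no organism matches.
Reversing glucose oxidation (OF) (to +) → unique match: Elizabethkingia meningoseptica.
Reversing Nitrate → still no organism matches.
Reversing ADH → still no organism matches.
Reversing Motility → still no organism matches.
Reversing LDC → still no organism matches.

glucose oxidation (OF)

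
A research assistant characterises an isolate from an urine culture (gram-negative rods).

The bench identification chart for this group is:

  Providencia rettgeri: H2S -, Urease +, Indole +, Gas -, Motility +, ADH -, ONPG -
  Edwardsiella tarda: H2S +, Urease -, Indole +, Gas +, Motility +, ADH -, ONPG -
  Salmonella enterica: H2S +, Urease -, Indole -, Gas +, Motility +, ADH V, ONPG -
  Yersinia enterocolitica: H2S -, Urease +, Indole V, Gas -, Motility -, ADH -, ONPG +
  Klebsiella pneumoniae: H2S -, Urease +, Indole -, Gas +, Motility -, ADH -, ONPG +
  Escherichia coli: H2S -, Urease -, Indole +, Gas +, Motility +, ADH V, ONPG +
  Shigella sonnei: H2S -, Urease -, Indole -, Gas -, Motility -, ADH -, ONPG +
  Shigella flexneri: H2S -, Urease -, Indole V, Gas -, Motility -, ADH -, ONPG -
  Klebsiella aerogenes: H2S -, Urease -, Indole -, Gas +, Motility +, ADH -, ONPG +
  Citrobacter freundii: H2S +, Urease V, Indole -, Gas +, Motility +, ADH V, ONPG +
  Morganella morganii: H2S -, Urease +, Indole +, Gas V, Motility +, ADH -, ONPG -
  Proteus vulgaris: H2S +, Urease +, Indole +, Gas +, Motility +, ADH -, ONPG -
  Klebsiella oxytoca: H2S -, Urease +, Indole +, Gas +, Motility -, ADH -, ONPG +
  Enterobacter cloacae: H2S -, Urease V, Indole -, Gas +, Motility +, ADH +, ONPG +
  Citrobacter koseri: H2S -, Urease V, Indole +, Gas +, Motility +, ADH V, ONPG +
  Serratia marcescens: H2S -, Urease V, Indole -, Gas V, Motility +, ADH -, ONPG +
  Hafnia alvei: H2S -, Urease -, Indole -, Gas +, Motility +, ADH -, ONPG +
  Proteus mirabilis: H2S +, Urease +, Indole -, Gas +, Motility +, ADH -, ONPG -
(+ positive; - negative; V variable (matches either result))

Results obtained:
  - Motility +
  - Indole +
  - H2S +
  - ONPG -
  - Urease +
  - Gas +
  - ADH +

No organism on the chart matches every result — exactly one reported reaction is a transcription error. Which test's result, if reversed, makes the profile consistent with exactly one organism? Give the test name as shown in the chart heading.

ADH

As reported, no row in the chart matches all 7 reactions.
Reversing Indole → still no organism matches.
Reversing ADH (to -) → unique match: Proteus vulgaris.
Reversing ONPG → still no organism matches.
Reversing Motility → still no organism matches.
Reversing H2S → still no organism matches.
Reversing Gas → still no organism matches.
Reversing Urease → still no organism matches.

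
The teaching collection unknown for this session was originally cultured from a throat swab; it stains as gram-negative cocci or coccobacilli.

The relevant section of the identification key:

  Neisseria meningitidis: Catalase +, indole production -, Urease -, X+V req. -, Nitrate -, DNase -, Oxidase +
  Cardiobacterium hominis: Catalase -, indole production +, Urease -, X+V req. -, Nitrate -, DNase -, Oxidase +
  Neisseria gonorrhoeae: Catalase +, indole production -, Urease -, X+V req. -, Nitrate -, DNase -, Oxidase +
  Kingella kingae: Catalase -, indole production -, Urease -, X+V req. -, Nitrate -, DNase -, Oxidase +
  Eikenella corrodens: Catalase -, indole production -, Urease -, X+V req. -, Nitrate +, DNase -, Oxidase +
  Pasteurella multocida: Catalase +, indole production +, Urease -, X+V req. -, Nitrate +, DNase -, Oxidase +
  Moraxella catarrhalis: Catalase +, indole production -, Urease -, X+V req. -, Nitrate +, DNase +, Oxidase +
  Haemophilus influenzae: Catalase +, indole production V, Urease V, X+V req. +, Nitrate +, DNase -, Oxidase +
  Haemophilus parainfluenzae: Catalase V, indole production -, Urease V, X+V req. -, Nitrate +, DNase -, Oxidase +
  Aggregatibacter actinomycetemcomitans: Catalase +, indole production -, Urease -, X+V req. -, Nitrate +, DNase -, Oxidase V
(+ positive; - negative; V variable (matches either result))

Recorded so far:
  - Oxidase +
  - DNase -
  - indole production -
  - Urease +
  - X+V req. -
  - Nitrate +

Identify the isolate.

Haemophilus parainfluenzae

Nitrate +: excludes Neisseria meningitidis, Cardiobacterium hominis, Neisseria gonorrhoeae, Kingella kingae — 6 left.
Oxidase +: all 6 remaining candidates are consistent.
X+V req. -: excludes Haemophilus influenzae — 5 left.
indole production -: excludes Pasteurella multocida — 4 left.
Urease +: excludes Eikenella corrodens, Moraxella catarrhalis, Aggregatibacter actinomycetemcomitans — 1 left.
DNase -: the one remaining candidate is consistent.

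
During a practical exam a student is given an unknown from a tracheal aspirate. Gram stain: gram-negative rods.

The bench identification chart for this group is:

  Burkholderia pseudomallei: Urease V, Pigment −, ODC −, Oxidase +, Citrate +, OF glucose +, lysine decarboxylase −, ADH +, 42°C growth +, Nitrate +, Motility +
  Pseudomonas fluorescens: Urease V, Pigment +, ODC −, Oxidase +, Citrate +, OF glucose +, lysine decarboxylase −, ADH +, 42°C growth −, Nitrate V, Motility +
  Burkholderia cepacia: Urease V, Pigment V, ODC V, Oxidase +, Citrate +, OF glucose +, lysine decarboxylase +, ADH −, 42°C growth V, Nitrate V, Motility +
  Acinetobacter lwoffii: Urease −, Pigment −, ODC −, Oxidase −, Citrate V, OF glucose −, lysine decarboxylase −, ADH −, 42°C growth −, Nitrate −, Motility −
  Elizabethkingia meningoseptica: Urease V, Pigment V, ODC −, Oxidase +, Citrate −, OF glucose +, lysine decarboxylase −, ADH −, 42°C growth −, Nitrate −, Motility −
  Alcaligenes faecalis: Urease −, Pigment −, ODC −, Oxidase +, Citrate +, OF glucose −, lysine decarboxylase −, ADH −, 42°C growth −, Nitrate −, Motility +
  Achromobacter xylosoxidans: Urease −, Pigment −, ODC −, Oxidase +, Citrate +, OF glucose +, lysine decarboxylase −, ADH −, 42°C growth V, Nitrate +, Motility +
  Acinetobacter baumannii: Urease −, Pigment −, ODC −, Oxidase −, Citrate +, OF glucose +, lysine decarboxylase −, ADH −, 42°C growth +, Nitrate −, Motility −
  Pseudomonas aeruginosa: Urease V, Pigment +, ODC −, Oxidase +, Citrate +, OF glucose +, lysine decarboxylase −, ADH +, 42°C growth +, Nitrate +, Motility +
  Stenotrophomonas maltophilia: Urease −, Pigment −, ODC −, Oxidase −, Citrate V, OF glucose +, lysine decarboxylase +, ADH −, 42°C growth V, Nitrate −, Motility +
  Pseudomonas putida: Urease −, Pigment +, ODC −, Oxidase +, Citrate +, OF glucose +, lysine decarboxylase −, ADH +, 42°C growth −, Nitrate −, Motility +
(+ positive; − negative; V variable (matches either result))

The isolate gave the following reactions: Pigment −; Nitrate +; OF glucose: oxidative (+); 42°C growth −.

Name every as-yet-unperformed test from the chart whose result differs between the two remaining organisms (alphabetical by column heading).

OF glucose +: excludes Acinetobacter lwoffii, Alcaligenes faecalis — 9 left.
42°C growth −: excludes Burkholderia pseudomallei, Acinetobacter baumannii, Pseudomonas aeruginosa — 6 left.
Pigment −: excludes Pseudomonas fluorescens, Pseudomonas putida — 4 left.
Nitrate +: excludes Elizabethkingia meningoseptica, Stenotrophomonas maltophilia — 2 left.
Two candidates remain: Achromobacter xylosoxidans and Burkholderia cepacia.
  Urease: − vs V — variable for at least one, does not separate.
  ODC: − vs V — variable for at least one, does not separate.
  Oxidase: + vs + — same for both, does not separate.
  Citrate: + vs + — same for both, does not separate.
  lysine decarboxylase: Achromobacter xylosoxidans −, Burkholderia cepacia + — discriminates.
  ADH: − vs − — same for both, does not separate.
  Motility: + vs + — same for both, does not separate.

lysine decarboxylase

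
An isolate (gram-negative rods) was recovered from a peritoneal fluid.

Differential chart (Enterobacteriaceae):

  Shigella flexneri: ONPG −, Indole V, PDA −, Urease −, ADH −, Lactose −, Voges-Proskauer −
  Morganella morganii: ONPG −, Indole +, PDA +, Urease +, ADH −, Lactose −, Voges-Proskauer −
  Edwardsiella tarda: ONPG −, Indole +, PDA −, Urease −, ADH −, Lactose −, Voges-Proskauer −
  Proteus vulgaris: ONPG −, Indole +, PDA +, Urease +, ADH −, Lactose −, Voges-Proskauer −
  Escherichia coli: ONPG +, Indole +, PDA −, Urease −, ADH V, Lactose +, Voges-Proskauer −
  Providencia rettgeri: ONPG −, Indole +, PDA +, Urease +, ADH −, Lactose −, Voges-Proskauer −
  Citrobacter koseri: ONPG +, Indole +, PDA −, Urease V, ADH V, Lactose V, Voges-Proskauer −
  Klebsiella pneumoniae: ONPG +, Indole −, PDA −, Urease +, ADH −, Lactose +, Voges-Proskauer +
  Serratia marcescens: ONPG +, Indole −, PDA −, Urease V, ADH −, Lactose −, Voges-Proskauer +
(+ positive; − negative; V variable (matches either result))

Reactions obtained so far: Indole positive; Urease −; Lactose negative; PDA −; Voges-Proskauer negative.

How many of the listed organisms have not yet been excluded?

3

PDA −: excludes Morganella morganii, Proteus vulgaris, Providencia rettgeri — 6 left.
Indole +: excludes Klebsiella pneumoniae, Serratia marcescens — 4 left.
Voges-Proskauer −: all 4 remaining candidates are consistent.
Urease −: all 4 remaining candidates are consistent.
Lactose −: excludes Escherichia coli — 3 left.
Still consistent: Citrobacter koseri, Edwardsiella tarda, Shigella flexneri.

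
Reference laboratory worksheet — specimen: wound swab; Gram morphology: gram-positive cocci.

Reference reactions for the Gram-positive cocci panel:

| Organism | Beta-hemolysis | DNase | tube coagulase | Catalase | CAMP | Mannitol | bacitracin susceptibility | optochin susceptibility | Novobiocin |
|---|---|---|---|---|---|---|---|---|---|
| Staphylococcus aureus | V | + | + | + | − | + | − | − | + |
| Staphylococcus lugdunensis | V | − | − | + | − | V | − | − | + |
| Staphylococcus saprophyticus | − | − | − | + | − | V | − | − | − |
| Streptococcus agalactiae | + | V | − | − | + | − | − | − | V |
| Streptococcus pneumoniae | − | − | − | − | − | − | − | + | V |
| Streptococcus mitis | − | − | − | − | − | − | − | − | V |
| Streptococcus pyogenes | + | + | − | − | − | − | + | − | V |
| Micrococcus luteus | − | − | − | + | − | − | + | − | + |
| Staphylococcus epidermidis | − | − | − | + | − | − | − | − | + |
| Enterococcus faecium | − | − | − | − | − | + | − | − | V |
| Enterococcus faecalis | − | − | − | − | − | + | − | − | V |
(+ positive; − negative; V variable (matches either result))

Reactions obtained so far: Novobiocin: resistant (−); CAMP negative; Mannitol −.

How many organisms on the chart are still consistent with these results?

Novobiocin −: excludes Staphylococcus aureus, Staphylococcus lugdunensis, Micrococcus luteus, Staphylococcus epidermidis — 7 left.
CAMP −: excludes Streptococcus agalactiae — 6 left.
Mannitol −: excludes Enterococcus faecium, Enterococcus faecalis — 4 left.
Still consistent: Staphylococcus saprophyticus, Streptococcus mitis, Streptococcus pneumoniae, Streptococcus pyogenes.

4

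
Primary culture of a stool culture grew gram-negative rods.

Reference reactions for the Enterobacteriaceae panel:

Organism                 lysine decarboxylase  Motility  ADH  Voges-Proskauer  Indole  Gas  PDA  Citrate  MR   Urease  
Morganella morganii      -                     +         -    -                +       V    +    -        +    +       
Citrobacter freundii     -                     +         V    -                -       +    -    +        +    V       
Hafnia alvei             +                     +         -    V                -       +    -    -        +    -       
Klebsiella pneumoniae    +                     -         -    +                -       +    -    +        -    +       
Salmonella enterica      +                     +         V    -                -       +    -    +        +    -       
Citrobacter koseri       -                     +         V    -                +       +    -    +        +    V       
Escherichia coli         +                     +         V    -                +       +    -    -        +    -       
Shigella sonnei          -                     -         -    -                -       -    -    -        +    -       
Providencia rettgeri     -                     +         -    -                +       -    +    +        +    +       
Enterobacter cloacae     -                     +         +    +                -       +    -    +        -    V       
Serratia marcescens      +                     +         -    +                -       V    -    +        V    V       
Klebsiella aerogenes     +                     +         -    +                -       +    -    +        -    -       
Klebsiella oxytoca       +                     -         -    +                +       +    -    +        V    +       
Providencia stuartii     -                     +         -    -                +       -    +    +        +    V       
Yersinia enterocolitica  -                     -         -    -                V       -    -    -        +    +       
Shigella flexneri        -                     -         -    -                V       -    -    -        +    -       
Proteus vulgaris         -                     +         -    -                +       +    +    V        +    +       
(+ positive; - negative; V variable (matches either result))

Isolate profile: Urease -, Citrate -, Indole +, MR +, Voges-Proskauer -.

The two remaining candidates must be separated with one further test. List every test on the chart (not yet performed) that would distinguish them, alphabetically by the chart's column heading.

Gas, lysine decarboxylase, Motility

Voges-Proskauer -: excludes 5 organisms — 12 left.
Urease -: excludes Morganella morganii, Providencia rettgeri, Yersinia enterocolitica, Proteus vulgaris — 8 left.
MR +: all 8 remaining candidates are consistent.
Indole +: excludes Citrobacter freundii, Hafnia alvei, Salmonella enterica, Shigella sonnei — 4 left.
Citrate -: excludes Citrobacter koseri, Providencia stuartii — 2 left.
Two candidates remain: Escherichia coli and Shigella flexneri.
  lysine decarboxylase: Escherichia coli +, Shigella flexneri - — discriminates.
  Motility: Escherichia coli +, Shigella flexneri - — discriminates.
  ADH: V vs - — variable for at least one, does not separate.
  Gas: Escherichia coli +, Shigella flexneri - — discriminates.
  PDA: - vs - — same for both, does not separate.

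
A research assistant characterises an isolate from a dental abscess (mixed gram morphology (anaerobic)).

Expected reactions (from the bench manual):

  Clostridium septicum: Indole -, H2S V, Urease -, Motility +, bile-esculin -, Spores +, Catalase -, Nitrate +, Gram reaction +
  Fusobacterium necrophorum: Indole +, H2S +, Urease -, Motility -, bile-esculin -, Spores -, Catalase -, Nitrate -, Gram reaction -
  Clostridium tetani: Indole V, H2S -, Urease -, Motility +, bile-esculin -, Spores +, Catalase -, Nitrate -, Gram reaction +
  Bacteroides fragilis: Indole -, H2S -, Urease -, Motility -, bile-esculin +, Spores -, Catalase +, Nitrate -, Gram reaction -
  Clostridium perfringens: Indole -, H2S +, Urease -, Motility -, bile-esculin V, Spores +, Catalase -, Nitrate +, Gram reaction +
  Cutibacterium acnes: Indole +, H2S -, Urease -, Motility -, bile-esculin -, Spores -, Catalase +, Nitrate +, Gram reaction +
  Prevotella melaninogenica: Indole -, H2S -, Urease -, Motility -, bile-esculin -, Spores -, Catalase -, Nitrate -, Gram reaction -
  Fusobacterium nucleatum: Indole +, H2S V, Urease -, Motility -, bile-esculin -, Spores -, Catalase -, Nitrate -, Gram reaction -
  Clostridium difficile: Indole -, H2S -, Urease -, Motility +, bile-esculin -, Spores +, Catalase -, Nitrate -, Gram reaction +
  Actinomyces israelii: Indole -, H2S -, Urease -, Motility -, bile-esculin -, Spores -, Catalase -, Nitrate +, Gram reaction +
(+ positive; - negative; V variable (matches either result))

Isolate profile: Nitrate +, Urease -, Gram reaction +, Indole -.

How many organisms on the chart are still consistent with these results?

3

Indole -: excludes Fusobacterium necrophorum, Cutibacterium acnes, Fusobacterium nucleatum — 7 left.
Urease -: all 7 remaining candidates are consistent.
Gram reaction +: excludes Bacteroides fragilis, Prevotella melaninogenica — 5 left.
Nitrate +: excludes Clostridium tetani, Clostridium difficile — 3 left.
Still consistent: Actinomyces israelii, Clostridium perfringens, Clostridium septicum.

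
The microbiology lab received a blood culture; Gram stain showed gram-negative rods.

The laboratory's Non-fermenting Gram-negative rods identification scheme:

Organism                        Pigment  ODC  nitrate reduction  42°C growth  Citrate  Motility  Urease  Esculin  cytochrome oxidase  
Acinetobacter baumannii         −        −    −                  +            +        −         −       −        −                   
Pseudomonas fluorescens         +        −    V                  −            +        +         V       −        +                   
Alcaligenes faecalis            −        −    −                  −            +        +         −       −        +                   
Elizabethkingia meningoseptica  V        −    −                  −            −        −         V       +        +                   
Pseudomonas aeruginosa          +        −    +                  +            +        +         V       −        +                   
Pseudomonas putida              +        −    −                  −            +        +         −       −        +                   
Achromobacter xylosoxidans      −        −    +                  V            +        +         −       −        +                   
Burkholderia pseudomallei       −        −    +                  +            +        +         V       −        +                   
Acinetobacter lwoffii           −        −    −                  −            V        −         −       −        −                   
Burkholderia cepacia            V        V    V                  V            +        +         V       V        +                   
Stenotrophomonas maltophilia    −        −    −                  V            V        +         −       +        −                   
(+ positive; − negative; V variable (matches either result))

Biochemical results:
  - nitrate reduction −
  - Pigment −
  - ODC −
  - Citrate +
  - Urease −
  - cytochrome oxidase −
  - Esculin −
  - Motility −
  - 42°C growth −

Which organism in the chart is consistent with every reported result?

Acinetobacter lwoffii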